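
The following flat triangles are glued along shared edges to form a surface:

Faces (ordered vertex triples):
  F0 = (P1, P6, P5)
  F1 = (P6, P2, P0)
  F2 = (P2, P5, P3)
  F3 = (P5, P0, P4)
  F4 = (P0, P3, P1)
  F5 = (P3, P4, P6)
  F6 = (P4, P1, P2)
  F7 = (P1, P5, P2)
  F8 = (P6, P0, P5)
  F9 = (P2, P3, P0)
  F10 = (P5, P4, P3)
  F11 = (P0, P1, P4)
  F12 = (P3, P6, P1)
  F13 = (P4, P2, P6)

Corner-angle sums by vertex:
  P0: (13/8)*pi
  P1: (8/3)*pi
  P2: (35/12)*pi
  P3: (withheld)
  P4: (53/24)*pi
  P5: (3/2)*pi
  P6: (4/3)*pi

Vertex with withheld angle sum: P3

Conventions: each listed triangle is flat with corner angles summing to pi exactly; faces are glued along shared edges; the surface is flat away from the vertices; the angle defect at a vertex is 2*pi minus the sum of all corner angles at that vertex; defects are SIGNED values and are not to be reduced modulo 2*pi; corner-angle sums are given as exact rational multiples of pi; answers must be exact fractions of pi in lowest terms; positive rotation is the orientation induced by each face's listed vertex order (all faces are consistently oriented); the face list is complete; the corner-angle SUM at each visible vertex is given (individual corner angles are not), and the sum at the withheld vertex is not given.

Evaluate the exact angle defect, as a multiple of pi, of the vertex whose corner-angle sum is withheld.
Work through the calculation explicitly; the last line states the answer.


V = 7, E = 21, F = 14; chi = V - E + F = 0
Gauss-Bonnet: total defect = 2*pi*chi = 0; visible defects sum to -pi/4

Answer: defect(P3) = pi/4


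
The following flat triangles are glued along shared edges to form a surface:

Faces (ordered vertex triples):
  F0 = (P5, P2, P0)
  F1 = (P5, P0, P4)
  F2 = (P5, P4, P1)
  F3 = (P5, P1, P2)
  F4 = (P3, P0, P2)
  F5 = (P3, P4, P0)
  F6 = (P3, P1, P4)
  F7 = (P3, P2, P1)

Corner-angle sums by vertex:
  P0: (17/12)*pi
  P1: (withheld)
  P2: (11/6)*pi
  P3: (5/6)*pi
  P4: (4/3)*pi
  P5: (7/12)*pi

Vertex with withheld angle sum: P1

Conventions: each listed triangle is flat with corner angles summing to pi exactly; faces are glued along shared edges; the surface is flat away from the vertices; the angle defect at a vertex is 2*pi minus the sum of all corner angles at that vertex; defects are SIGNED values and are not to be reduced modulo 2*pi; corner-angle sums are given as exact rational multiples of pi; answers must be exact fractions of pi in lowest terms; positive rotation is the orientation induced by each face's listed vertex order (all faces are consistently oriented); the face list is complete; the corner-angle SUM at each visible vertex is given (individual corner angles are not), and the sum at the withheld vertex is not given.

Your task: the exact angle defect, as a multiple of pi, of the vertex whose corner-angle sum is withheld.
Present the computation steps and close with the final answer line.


V = 6, E = 12, F = 8; chi = V - E + F = 2
Gauss-Bonnet: total defect = 2*pi*chi = 4*pi; visible defects sum to 4*pi

Answer: defect(P1) = 0


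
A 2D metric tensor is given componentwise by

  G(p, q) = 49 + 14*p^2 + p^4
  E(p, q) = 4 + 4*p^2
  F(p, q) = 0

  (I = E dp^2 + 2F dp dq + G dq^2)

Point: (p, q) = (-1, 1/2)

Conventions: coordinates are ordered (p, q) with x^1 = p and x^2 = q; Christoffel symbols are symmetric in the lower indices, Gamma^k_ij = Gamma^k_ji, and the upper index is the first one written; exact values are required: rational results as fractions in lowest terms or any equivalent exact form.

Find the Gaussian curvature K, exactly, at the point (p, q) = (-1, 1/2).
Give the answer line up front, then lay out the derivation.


Answer: K = -1/64

E = 8, F = 0, G = 64, EG - F^2 = 512 at the point
E_p = -8, E_q = 0, F_p = 0, F_q = 0, G_p = -32, G_q = 0
E_qq = 0, F_pq = 0, G_pp = 40
Evaluate Brioschi's two determinant matrices M1, M2 and divide by (EG - F^2)^2.
M1 = [[-E_qq/2 + F_pq - G_pp/2, E_p/2, F_p - E_q/2], [F_q - G_p/2, E, F], [G_q/2, F, G]] = [[-20, -4, 0], [16, 8, 0], [0, 0, 64]]; det M1 = -6144
M2 = [[0, E_q/2, G_p/2], [E_q/2, E, F], [G_p/2, F, G]] = [[0, 0, -16], [0, 8, 0], [-16, 0, 64]]; det M2 = -2048
det M1 - det M2 = -4096; K = -4096 / (512)^2 = -1/64


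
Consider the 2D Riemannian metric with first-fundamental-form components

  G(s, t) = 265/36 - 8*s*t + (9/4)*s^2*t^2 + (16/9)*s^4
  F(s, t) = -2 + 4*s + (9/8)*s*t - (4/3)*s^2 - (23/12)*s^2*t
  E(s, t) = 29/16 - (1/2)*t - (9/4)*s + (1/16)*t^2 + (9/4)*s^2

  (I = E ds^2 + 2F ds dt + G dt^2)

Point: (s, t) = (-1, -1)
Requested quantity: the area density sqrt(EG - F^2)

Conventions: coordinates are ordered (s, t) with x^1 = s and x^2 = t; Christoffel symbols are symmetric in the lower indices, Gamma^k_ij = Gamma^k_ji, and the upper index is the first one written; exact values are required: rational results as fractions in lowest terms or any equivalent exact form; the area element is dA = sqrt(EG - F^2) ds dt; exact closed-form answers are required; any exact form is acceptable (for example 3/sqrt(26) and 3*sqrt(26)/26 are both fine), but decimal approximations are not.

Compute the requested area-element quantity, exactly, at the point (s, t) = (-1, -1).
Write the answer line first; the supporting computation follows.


Answer: sqrt(EG - F^2) = sqrt(2811)/24

E = 55/8, F = -103/24, G = 61/18; EG - F^2 = 937/192


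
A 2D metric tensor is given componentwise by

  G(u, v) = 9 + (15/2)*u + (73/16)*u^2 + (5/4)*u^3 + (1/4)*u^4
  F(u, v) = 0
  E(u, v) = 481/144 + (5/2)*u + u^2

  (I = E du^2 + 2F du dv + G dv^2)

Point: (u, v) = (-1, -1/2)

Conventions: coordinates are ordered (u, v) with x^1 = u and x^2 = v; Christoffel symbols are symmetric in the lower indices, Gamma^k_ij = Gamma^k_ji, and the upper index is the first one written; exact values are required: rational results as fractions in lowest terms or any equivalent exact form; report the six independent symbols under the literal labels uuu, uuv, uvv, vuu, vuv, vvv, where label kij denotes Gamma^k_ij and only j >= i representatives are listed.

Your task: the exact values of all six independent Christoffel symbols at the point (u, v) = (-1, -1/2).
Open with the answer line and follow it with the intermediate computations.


Answer: Gamma_uuu = 36/265, Gamma_uuv = 0, Gamma_uvv = -81/265, Gamma_vuu = 0, Gamma_vuv = 1/9, Gamma_vvv = 0

E = 265/144, F = 0, G = 81/16 at the point
E_u = 1/2, E_v = 0, F_u = 0, F_v = 0, G_u = 9/8, G_v = 0
EG - F^2 = 2385/256;  g^inv = (256/2385) * [[81/16, 0], [0, 265/144]]
first-kind symbols [ij,l] = (1/2)(d_i g_jl + d_j g_il - d_l g_ij): [uu,u] = E_u/2 = 1/4, [uu,v] = F_u - E_v/2 = 0, [uv,u] = E_v/2 = 0, [uv,v] = G_u/2 = 9/16, [vv,u] = F_v - G_u/2 = -9/16, [vv,v] = G_v/2 = 0
Gamma^u_ij = (G*[ij,u] - F*[ij,v])/(EG - F^2), Gamma^v_ij = (E*[ij,v] - F*[ij,u])/(EG - F^2)


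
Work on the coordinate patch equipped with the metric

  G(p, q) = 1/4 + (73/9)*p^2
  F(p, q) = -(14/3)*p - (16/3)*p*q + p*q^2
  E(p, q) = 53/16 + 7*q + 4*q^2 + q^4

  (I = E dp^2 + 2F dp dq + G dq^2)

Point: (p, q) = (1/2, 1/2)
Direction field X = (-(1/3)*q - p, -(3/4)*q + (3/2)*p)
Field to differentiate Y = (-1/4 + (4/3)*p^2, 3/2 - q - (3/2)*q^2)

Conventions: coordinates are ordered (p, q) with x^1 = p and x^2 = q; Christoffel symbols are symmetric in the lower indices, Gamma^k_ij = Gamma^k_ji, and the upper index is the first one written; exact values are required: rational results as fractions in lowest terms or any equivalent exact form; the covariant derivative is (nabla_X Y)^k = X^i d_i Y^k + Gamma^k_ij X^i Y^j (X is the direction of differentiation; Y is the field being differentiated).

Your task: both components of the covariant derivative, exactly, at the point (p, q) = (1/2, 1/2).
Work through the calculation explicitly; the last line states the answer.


E = 63/8, F = -85/24, G = 41/18 at the point
E_p = 0, E_q = 23/2, F_p = -85/12, F_q = -13/6, G_p = 73/9, G_q = 0
EG - F^2 = 3107/576;  g^inv = (576/3107) * [[41/18, 85/24], [85/24, 63/8]]
first-kind symbols [ij,l] = (1/2)(d_i g_jl + d_j g_il - d_l g_ij): [pp,p] = E_p/2 = 0, [pp,q] = F_p - E_q/2 = -77/6, [pq,p] = E_q/2 = 23/4, [pq,q] = G_p/2 = 73/18, [qq,p] = F_q - G_p/2 = -56/9, [qq,q] = G_q/2 = 0
Gamma^p_ij = (G*[ij,p] - F*[ij,q])/(EG - F^2), Gamma^q_ij = (E*[ij,q] - F*[ij,p])/(EG - F^2)
Gamma_ppp = -26180/3107, Gamma_ppq = 47452/9321, Gamma_pqq = -73472/27963, Gamma_qpp = -58212/3107, Gamma_qpq = 30126/3107, Gamma_qqq = -38080/9321
X = (-2/3, 3/8), Y = (1/12, 5/8) at the point

Answer: (nabla_X Y)^p = -670819/223704, (nabla_X Y)^q = -114119/24856


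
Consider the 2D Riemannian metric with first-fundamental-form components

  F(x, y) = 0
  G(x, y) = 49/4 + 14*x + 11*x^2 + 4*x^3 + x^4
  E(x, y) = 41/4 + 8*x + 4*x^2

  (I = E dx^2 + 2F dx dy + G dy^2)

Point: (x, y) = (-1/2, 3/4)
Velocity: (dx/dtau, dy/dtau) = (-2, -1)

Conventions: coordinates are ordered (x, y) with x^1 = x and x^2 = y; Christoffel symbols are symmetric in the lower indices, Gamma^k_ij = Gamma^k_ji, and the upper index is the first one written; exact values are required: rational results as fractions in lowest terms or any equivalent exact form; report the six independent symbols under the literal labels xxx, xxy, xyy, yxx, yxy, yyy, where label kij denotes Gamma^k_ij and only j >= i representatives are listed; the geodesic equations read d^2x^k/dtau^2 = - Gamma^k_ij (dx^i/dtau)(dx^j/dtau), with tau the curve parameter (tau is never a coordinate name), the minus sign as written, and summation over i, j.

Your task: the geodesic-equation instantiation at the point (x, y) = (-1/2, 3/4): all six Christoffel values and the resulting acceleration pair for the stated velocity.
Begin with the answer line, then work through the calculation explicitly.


Answer: Gamma_xxx = 8/29, Gamma_xxy = 0, Gamma_xyy = -11/29, Gamma_yxx = 0, Gamma_yxy = 4/11, Gamma_yyy = 0; accelerations (d^2x/dtau^2, d^2y/dtau^2) = (-21/29, -16/11)

E = 29/4, F = 0, G = 121/16 at the point
E_x = 4, E_y = 0, F_x = 0, F_y = 0, G_x = 11/2, G_y = 0
EG - F^2 = 3509/64;  g^inv = (64/3509) * [[121/16, 0], [0, 29/4]]
first-kind symbols [ij,l] = (1/2)(d_i g_jl + d_j g_il - d_l g_ij): [xx,x] = E_x/2 = 2, [xx,y] = F_x - E_y/2 = 0, [xy,x] = E_y/2 = 0, [xy,y] = G_x/2 = 11/4, [yy,x] = F_y - G_x/2 = -11/4, [yy,y] = G_y/2 = 0
Gamma^x_ij = (G*[ij,x] - F*[ij,y])/(EG - F^2), Gamma^y_ij = (E*[ij,y] - F*[ij,x])/(EG - F^2)
Gamma_xxx = 8/29, Gamma_xxy = 0, Gamma_xyy = -11/29, Gamma_yxx = 0, Gamma_yxy = 4/11, Gamma_yyy = 0
d^2x/dtau^2 = -(Gamma_xxx*(-2)^2 + 2*Gamma_xxy*(-2)*(-1) + Gamma_xyy*(-1)^2) = -21/29
d^2y/dtau^2 = -(Gamma_yxx*(-2)^2 + 2*Gamma_yxy*(-2)*(-1) + Gamma_yyy*(-1)^2) = -16/11


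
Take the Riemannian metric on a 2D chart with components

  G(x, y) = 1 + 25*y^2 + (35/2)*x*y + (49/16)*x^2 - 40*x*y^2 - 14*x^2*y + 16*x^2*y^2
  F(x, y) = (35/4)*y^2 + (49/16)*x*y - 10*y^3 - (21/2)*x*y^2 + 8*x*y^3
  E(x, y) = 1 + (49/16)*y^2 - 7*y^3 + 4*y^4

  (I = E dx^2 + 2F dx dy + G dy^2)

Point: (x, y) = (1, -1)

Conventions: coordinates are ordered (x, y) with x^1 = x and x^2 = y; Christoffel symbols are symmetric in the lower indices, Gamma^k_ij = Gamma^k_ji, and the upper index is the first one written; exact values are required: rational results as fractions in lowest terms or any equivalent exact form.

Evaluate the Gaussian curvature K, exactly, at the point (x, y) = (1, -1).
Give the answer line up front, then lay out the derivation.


Answer: K = -2116/15625

E = 241/16, F = -45/16, G = 25/16, EG - F^2 = 125/8 at the point
E_x = 0, E_y = -345/8, F_x = -345/16, F_y = 9/16, G_x = 69/8, G_y = 3/2
E_yy = 769/8, F_xy = 769/16, G_xx = 529/8
Compute both Brioschi determinants and normalise by (EG - F^2)^2.
M1 = [[-E_yy/2 + F_xy - G_xx/2, E_x/2, F_x - E_y/2], [F_y - G_x/2, E, F], [G_y/2, F, G]] = [[-529/16, 0, 0], [-15/4, 241/16, -45/16], [3/4, -45/16, 25/16]]; det M1 = -66125/128
M2 = [[0, E_y/2, G_x/2], [E_y/2, E, F], [G_x/2, F, G]] = [[0, -345/16, 69/16], [-345/16, 241/16, -45/16], [69/16, -45/16, 25/16]]; det M2 = -61893/128
det M1 - det M2 = -529/16; K = -529/16 / (125/8)^2 = -2116/15625


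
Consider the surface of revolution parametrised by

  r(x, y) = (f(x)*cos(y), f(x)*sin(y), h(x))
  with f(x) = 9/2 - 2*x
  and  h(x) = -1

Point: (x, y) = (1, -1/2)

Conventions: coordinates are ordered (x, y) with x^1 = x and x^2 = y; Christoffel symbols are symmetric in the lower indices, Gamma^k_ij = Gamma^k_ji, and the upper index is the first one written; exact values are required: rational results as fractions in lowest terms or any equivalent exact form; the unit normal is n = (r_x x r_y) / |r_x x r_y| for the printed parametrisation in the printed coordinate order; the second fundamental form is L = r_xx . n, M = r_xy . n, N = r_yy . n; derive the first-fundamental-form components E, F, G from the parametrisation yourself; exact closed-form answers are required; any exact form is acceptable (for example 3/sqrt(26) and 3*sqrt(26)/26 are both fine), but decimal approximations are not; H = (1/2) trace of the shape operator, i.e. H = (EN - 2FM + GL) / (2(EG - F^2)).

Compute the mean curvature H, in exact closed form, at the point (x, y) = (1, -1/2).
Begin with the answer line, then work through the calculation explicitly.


Answer: H = 0

f = 5/2, f' = -2, f'' = 0, h' = 0, h'' = 0
E = 4, F = 0, G = 25/4; answer radicand W^2 = 4
unnormalised second-form numerators: l = 0, m = 0, n = 0; L = l/sqrt(4), and similarly M = m/sqrt(W^2), N = n/sqrt(W^2)
H = (E*n - 2*F*m + G*l) / (2*(EG - F^2)*sqrt(W^2)); E*n - 2*F*m + G*l = 0, EG - F^2 = 25, so H = (0)/sqrt(4)


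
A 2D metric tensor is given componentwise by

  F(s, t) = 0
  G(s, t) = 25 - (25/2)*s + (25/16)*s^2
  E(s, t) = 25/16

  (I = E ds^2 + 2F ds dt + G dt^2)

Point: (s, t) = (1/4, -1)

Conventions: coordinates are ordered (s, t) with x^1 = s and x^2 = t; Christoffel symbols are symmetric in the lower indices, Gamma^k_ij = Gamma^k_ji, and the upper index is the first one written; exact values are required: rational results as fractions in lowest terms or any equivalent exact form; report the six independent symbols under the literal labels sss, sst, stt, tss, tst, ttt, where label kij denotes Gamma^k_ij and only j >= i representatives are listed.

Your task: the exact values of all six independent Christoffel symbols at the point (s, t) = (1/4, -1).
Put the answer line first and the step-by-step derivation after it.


Answer: Gamma_sss = 0, Gamma_sst = 0, Gamma_stt = 15/4, Gamma_tss = 0, Gamma_tst = -4/15, Gamma_ttt = 0

E = 25/16, F = 0, G = 5625/256 at the point
E_s = 0, E_t = 0, F_s = 0, F_t = 0, G_s = -375/32, G_t = 0
EG - F^2 = 140625/4096;  g^inv = (4096/140625) * [[5625/256, 0], [0, 25/16]]
first-kind symbols [ij,l] = (1/2)(d_i g_jl + d_j g_il - d_l g_ij): [ss,s] = E_s/2 = 0, [ss,t] = F_s - E_t/2 = 0, [st,s] = E_t/2 = 0, [st,t] = G_s/2 = -375/64, [tt,s] = F_t - G_s/2 = 375/64, [tt,t] = G_t/2 = 0
Gamma^s_ij = (G*[ij,s] - F*[ij,t])/(EG - F^2), Gamma^t_ij = (E*[ij,t] - F*[ij,s])/(EG - F^2)


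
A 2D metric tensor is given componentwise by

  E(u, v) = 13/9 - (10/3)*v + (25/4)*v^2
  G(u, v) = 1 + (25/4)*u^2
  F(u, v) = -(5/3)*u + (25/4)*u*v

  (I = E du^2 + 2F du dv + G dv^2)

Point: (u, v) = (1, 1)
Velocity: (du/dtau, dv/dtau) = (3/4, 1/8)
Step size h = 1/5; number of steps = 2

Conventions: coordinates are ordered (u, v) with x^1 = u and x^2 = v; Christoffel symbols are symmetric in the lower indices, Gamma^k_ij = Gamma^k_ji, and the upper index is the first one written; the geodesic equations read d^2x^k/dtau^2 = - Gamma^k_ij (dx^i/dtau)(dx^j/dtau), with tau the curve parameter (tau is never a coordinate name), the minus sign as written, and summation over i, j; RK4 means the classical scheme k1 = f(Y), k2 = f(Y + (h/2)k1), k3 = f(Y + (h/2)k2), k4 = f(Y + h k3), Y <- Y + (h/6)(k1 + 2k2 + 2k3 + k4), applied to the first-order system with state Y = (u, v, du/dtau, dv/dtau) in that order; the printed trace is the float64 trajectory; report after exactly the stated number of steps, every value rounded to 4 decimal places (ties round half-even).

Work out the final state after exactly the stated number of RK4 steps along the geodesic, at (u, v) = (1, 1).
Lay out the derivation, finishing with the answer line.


f(Y) = (du/dtau, dv/dtau, -Gamma^u_ij Y'^i Y'^j, -Gamma^v_ij Y'^i Y'^j) with the Gammas evaluated at the stage position; h = 0.200000; intermediate values shown to 6 dp
step 0: u = 1.0000, v = 1.0000, du/dtau = 0.7500, dv/dtau = 0.1250
step 1:
  k1: at (u, v) = (1.000000, 1.000000), (du/dtau, dv/dtau) = (0.750000, 0.125000); Gamma_uuu = 0.000000, Gamma_uuv = 0.431937, Gamma_uvv = 0.000000, Gamma_vuu = 0.000000, Gamma_vuv = 0.589005, Gamma_vvv = 0.000000; k1 = (0.750000, 0.125000, -0.080988, -0.110438)
  k2: at (u, v) = (1.075000, 1.012500), (du/dtau, dv/dtau) = (0.741901, 0.113956); Gamma_uuu = 0.000000, Gamma_uuv = 0.398438, Gamma_uvv = 0.000000, Gamma_vuu = 0.000000, Gamma_vuv = 0.574285, Gamma_vvv = 0.000000; k2 = (0.741901, 0.113956, -0.067371, -0.097105)
  k3: at (u, v) = (1.074190, 1.011396), (du/dtau, dv/dtau) = (0.743263, 0.115290); Gamma_uuu = 0.000000, Gamma_uuv = 0.398569, Gamma_uvv = 0.000000, Gamma_vuu = 0.000000, Gamma_vuv = 0.574893, Gamma_vvv = 0.000000; k3 = (0.743263, 0.115290, -0.068307, -0.098526)
  k4: at (u, v) = (1.148653, 1.023058), (du/dtau, dv/dtau) = (0.736339, 0.105295); Gamma_uuu = 0.000000, Gamma_uuv = 0.368696, Gamma_uvv = 0.000000, Gamma_vuu = 0.000000, Gamma_vuv = 0.559900, Gamma_vvv = 0.000000; k4 = (0.736339, 0.105295, -0.057172, -0.086821)
  Y <- Y + (h/6)(k1 + 2k2 + 2k3 + k4): u = 1.1486, v = 1.0230, du/dtau = 0.7363, dv/dtau = 0.1054
step 2:
  k1: at (u, v) = (1.148556, 1.022960), (du/dtau, dv/dtau) = (0.736349, 0.105383); Gamma_uuu = 0.000000, Gamma_uuv = 0.368715, Gamma_uvv = 0.000000, Gamma_vuu = 0.000000, Gamma_vuv = 0.559954, Gamma_vvv = 0.000000; k1 = (0.736349, 0.105383, -0.057223, -0.086903)
  k2: at (u, v) = (1.222190, 1.033498), (du/dtau, dv/dtau) = (0.730627, 0.096692); Gamma_uuu = 0.000000, Gamma_uuv = 0.342064, Gamma_uvv = 0.000000, Gamma_vuu = 0.000000, Gamma_vuv = 0.545188, Gamma_vvv = 0.000000; k2 = (0.730627, 0.096692, -0.048331, -0.077031)
  k3: at (u, v) = (1.221618, 1.032629), (du/dtau, dv/dtau) = (0.731516, 0.097680); Gamma_uuu = 0.000000, Gamma_uuv = 0.342093, Gamma_uvv = 0.000000, Gamma_vuu = 0.000000, Gamma_vuv = 0.545597, Gamma_vvv = 0.000000; k3 = (0.731516, 0.097680, -0.048888, -0.077970)
  k4: at (u, v) = (1.294859, 1.042495), (du/dtau, dv/dtau) = (0.726572, 0.089789); Gamma_uuu = 0.000000, Gamma_uuv = 0.318149, Gamma_uvv = 0.000000, Gamma_vuu = 0.000000, Gamma_vuv = 0.530991, Gamma_vvv = 0.000000; k4 = (0.726572, 0.089789, -0.041511, -0.069281)
  Y <- Y + (h/6)(k1 + 2k2 + 2k3 + k4): u = 1.2948, v = 1.0424, du/dtau = 0.7266, dv/dtau = 0.0898

Answer: u = 1.2948, v = 1.0424, du/dtau = 0.7266, dv/dtau = 0.0898


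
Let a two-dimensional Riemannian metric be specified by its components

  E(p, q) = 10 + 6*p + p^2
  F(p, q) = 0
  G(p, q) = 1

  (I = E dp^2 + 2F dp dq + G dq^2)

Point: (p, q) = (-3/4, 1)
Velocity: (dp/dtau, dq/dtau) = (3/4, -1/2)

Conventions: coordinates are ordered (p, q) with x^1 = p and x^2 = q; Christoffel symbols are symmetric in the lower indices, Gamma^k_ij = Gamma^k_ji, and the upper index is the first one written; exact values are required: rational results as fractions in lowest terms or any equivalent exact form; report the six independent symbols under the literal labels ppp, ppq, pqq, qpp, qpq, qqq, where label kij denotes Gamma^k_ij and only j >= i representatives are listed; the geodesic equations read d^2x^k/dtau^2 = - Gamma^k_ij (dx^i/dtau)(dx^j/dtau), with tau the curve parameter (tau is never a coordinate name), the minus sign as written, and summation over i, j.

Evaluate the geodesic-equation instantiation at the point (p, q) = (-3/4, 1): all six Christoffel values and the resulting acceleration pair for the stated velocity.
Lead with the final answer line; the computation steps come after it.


Answer: Gamma_ppp = 36/97, Gamma_ppq = 0, Gamma_pqq = 0, Gamma_qpp = 0, Gamma_qpq = 0, Gamma_qqq = 0; accelerations (d^2p/dtau^2, d^2q/dtau^2) = (-81/388, 0)

E = 97/16, F = 0, G = 1 at the point
E_p = 9/2, E_q = 0, F_p = 0, F_q = 0, G_p = 0, G_q = 0
EG - F^2 = 97/16;  g^inv = (16/97) * [[1, 0], [0, 97/16]]
first-kind symbols [ij,l] = (1/2)(d_i g_jl + d_j g_il - d_l g_ij): [pp,p] = E_p/2 = 9/4, [pp,q] = F_p - E_q/2 = 0, [pq,p] = E_q/2 = 0, [pq,q] = G_p/2 = 0, [qq,p] = F_q - G_p/2 = 0, [qq,q] = G_q/2 = 0
Gamma^p_ij = (G*[ij,p] - F*[ij,q])/(EG - F^2), Gamma^q_ij = (E*[ij,q] - F*[ij,p])/(EG - F^2)
Gamma_ppp = 36/97, Gamma_ppq = 0, Gamma_pqq = 0, Gamma_qpp = 0, Gamma_qpq = 0, Gamma_qqq = 0
d^2p/dtau^2 = -(Gamma_ppp*(3/4)^2 + 2*Gamma_ppq*(3/4)*(-1/2) + Gamma_pqq*(-1/2)^2) = -81/388
d^2q/dtau^2 = -(Gamma_qpp*(3/4)^2 + 2*Gamma_qpq*(3/4)*(-1/2) + Gamma_qqq*(-1/2)^2) = 0


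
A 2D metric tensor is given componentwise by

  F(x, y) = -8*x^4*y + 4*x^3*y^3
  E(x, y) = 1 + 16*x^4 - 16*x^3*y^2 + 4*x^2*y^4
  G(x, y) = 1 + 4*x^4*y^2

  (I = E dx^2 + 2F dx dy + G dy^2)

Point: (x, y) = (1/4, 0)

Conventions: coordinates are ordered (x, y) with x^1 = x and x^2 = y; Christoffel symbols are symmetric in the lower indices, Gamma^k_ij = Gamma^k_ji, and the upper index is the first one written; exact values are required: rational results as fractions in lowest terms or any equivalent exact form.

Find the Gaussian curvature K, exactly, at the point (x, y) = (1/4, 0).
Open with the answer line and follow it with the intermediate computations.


Answer: K = -64/289

E = 17/16, F = 0, G = 1, EG - F^2 = 17/16 at the point
E_x = 1, E_y = 0, F_x = 0, F_y = -1/32, G_x = 0, G_y = 0
E_yy = -1/2, F_xy = -1/2, G_xx = 0
Evaluate Brioschi's two determinant matrices M1, M2 and divide by (EG - F^2)^2.
M1 = [[-E_yy/2 + F_xy - G_xx/2, E_x/2, F_x - E_y/2], [F_y - G_x/2, E, F], [G_y/2, F, G]] = [[-1/4, 1/2, 0], [-1/32, 17/16, 0], [0, 0, 1]]; det M1 = -1/4
M2 = [[0, E_y/2, G_x/2], [E_y/2, E, F], [G_x/2, F, G]] = [[0, 0, 0], [0, 17/16, 0], [0, 0, 1]]; det M2 = 0
det M1 - det M2 = -1/4; K = -1/4 / (17/16)^2 = -64/289


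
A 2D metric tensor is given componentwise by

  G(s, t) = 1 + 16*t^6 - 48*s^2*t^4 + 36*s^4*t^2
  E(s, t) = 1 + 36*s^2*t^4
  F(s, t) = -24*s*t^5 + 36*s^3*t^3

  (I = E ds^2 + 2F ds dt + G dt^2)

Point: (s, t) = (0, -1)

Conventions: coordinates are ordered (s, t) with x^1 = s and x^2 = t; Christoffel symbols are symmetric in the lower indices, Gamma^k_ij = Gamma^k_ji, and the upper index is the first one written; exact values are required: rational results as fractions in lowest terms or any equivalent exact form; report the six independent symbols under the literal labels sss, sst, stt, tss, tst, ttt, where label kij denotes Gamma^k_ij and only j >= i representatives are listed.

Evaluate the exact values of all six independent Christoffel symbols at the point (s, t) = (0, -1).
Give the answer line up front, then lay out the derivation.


Answer: Gamma_sss = 0, Gamma_sst = 0, Gamma_stt = 0, Gamma_tss = 24/17, Gamma_tst = 0, Gamma_ttt = -48/17

E = 1, F = 0, G = 17 at the point
E_s = 0, E_t = 0, F_s = 24, F_t = 0, G_s = 0, G_t = -96
EG - F^2 = 17;  g^inv = (1/17) * [[17, 0], [0, 1]]
first-kind symbols [ij,l] = (1/2)(d_i g_jl + d_j g_il - d_l g_ij): [ss,s] = E_s/2 = 0, [ss,t] = F_s - E_t/2 = 24, [st,s] = E_t/2 = 0, [st,t] = G_s/2 = 0, [tt,s] = F_t - G_s/2 = 0, [tt,t] = G_t/2 = -48
Gamma^s_ij = (G*[ij,s] - F*[ij,t])/(EG - F^2), Gamma^t_ij = (E*[ij,t] - F*[ij,s])/(EG - F^2)


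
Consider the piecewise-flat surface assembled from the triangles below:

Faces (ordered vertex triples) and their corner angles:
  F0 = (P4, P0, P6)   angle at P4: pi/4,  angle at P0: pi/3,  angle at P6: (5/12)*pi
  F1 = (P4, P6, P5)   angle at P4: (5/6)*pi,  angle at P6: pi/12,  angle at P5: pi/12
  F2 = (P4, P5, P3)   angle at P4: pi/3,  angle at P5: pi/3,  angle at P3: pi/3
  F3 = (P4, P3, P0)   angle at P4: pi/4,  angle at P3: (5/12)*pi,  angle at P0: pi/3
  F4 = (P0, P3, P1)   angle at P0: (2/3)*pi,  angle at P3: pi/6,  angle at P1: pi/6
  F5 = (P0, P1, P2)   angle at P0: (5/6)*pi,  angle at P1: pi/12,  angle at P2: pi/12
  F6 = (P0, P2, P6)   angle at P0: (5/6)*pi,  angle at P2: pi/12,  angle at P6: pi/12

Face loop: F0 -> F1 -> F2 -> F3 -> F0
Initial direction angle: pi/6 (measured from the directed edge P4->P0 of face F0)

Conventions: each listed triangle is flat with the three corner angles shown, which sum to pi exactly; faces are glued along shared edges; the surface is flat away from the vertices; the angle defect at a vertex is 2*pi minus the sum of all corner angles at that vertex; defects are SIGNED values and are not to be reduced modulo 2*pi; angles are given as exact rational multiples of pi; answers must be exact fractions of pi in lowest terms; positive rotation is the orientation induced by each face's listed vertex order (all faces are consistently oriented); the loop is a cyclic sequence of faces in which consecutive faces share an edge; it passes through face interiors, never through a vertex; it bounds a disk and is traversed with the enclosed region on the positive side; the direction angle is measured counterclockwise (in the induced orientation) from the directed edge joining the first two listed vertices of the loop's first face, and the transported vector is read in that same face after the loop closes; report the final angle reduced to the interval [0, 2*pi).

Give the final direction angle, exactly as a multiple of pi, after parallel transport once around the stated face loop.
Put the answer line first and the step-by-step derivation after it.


Answer: final direction angle = pi/2

enclosed vertex P4: corner angles sum to (5/3)*pi, defect = 2*pi - (5/3)*pi = pi/3
by Gauss-Bonnet the loop rotates the vector by the enclosed defect sum (positive orientation, mod 2*pi)
final angle = pi/6 + pi/3 = pi/2 (mod 2*pi)


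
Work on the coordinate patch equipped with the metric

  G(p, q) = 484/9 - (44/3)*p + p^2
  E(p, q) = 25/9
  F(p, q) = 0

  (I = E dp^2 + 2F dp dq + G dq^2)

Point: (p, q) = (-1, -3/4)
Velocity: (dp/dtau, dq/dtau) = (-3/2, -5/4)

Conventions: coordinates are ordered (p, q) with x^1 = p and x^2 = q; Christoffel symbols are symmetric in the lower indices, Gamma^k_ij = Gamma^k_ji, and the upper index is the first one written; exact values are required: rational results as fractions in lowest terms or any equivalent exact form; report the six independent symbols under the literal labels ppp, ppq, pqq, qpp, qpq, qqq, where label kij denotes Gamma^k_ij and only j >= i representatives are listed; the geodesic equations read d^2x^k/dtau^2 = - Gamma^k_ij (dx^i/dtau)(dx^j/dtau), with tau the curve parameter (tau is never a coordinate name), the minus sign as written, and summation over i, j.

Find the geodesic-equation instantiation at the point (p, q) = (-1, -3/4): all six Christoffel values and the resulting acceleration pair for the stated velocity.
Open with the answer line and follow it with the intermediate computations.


Answer: Gamma_ppp = 0, Gamma_ppq = 0, Gamma_pqq = 3, Gamma_qpp = 0, Gamma_qpq = -3/25, Gamma_qqq = 0; accelerations (d^2p/dtau^2, d^2q/dtau^2) = (-75/16, 9/20)

E = 25/9, F = 0, G = 625/9 at the point
E_p = 0, E_q = 0, F_p = 0, F_q = 0, G_p = -50/3, G_q = 0
EG - F^2 = 15625/81;  g^inv = (81/15625) * [[625/9, 0], [0, 25/9]]
first-kind symbols [ij,l] = (1/2)(d_i g_jl + d_j g_il - d_l g_ij): [pp,p] = E_p/2 = 0, [pp,q] = F_p - E_q/2 = 0, [pq,p] = E_q/2 = 0, [pq,q] = G_p/2 = -25/3, [qq,p] = F_q - G_p/2 = 25/3, [qq,q] = G_q/2 = 0
Gamma^p_ij = (G*[ij,p] - F*[ij,q])/(EG - F^2), Gamma^q_ij = (E*[ij,q] - F*[ij,p])/(EG - F^2)
Gamma_ppp = 0, Gamma_ppq = 0, Gamma_pqq = 3, Gamma_qpp = 0, Gamma_qpq = -3/25, Gamma_qqq = 0
d^2p/dtau^2 = -(Gamma_ppp*(-3/2)^2 + 2*Gamma_ppq*(-3/2)*(-5/4) + Gamma_pqq*(-5/4)^2) = -75/16
d^2q/dtau^2 = -(Gamma_qpp*(-3/2)^2 + 2*Gamma_qpq*(-3/2)*(-5/4) + Gamma_qqq*(-5/4)^2) = 9/20


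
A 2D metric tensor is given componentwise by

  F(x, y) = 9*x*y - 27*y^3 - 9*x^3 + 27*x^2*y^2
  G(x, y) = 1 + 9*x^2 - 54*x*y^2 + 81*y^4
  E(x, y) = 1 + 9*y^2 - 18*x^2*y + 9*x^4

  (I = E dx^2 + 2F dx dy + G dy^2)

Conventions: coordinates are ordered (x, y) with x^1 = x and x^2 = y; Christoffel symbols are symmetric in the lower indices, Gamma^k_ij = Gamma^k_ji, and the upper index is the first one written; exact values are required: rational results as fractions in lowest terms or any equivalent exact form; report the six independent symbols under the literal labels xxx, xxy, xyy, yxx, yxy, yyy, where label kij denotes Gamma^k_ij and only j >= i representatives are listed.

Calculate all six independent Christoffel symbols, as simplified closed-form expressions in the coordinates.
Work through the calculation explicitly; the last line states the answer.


E = 1 + 9*y^2 - 18*x^2*y + 9*x^4; F = 9*x*y - 27*y^3 - 9*x^3 + 27*x^2*y^2; G = 1 + 9*x^2 - 54*x*y^2 + 81*y^4
Gamma^k_ij = (1/2) g^{kl} (d_i g_jl + d_j g_il - d_l g_ij), with g^inv = (1/(EG-F^2)) [[G, -F], [-F, E]]
first partials: E_x = -36*x*y + 36*x^3, E_y = 18*y - 18*x^2, F_x = 9*y - 27*x^2 + 54*x*y^2, F_y = 9*x - 81*y^2 + 54*x^2*y, G_x = 18*x - 54*y^2, G_y = -108*x*y + 324*y^3
D = EG - F^2 = 1 + 9*y^2 + 9*x^2 - 54*x*y^2 - 18*x^2*y + 81*y^4 + 9*x^4
expanded: Gamma^x_xx = (G E_x - 2F F_x + F E_y)/(2D), Gamma^x_xy = (G E_y - F G_x)/(2D), Gamma^x_yy = (2G F_y - G G_x - F G_y)/(2D), Gamma^y_xx = (2E F_x - E E_y - F E_x)/(2D), Gamma^y_xy = (E G_x - F E_y)/(2D), Gamma^y_yy = (E G_y - 2F F_y + F G_x)/(2D); substitute and cancel common factors

Answer: Gamma_xxx = (18*x^3 - 18*x*y)/(9*x^4 - 18*x^2*y + 9*x^2 - 54*x*y^2 + 81*y^4 + 9*y^2 + 1), Gamma_xxy = (-9*x^2 + 9*y)/(9*x^4 - 18*x^2*y + 9*x^2 - 54*x*y^2 + 81*y^4 + 9*y^2 + 1), Gamma_xyy = (54*x^2*y - 54*y^2)/(9*x^4 - 18*x^2*y + 9*x^2 - 54*x*y^2 + 81*y^4 + 9*y^2 + 1), Gamma_yxx = (-18*x^2 + 54*x*y^2)/(9*x^4 - 18*x^2*y + 9*x^2 - 54*x*y^2 + 81*y^4 + 9*y^2 + 1), Gamma_yxy = (9*x - 27*y^2)/(9*x^4 - 18*x^2*y + 9*x^2 - 54*x*y^2 + 81*y^4 + 9*y^2 + 1), Gamma_yyy = (-54*x*y + 162*y^3)/(9*x^4 - 18*x^2*y + 9*x^2 - 54*x*y^2 + 81*y^4 + 9*y^2 + 1)


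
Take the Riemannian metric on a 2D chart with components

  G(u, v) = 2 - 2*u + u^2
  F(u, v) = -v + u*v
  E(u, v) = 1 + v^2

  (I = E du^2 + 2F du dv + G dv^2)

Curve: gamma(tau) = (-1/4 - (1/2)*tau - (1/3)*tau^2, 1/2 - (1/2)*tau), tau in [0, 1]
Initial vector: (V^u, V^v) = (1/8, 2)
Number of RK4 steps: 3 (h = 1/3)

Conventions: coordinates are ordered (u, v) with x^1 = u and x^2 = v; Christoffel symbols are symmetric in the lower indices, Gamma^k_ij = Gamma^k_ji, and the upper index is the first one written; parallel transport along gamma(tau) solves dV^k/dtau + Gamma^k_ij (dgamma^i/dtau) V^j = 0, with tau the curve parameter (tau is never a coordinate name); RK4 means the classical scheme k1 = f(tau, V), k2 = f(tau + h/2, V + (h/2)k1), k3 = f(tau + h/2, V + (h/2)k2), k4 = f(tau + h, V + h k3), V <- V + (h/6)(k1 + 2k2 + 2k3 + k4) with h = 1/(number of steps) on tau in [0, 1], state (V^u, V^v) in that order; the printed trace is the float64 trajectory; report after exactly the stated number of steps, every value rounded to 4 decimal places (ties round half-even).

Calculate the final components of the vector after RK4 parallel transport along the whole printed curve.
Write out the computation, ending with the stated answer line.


gamma'(tau) = (-1/2 - (2/3)*tau, -1/2); f(tau, V)^k = -Gamma^k_ij(gamma(tau)) gamma'^i(tau) V^j; h = 1/3; intermediate values shown to 6 dp
curve data and Christoffel symbols at the stage parameters:
  tau = 0.000000: gamma = (-0.250000, 0.500000), gamma' = (-0.500000, -0.500000); Gamma_uuu = 0.000000, Gamma_uuv = 0.177778, Gamma_uvv = 0.000000, Gamma_vuu = 0.000000, Gamma_vuv = -0.444444, Gamma_vvv = 0.000000
  tau = 0.166667: gamma = (-0.342593, 0.416667), gamma' = (-0.611111, -0.500000); Gamma_uuu = 0.000000, Gamma_uuv = 0.140001, Gamma_uvv = 0.000000, Gamma_vuu = 0.000000, Gamma_vuv = -0.451115, Gamma_vvv = 0.000000
  tau = 0.333333: gamma = (-0.453704, 0.333333), gamma' = (-0.722222, -0.500000); Gamma_uuu = 0.000000, Gamma_uuv = 0.103380, Gamma_uvv = 0.000000, Gamma_vuu = 0.000000, Gamma_vuv = -0.450850, Gamma_vvv = 0.000000
  tau = 0.500000: gamma = (-0.583333, 0.250000), gamma' = (-0.833333, -0.500000); Gamma_uuu = 0.000000, Gamma_uuv = 0.070039, Gamma_uvv = 0.000000, Gamma_vuu = 0.000000, Gamma_vuv = -0.443580, Gamma_vvv = 0.000000
  tau = 0.666667: gamma = (-0.731481, 0.166667), gamma' = (-0.944444, -0.500000); Gamma_uuu = 0.000000, Gamma_uuv = 0.041400, Gamma_uvv = 0.000000, Gamma_vuu = 0.000000, Gamma_vuv = -0.430096, Gamma_vvv = 0.000000
  tau = 0.833333: gamma = (-0.898148, 0.083333), gamma' = (-1.055556, -0.500000); Gamma_uuu = 0.000000, Gamma_uuv = 0.018077, Gamma_uvv = 0.000000, Gamma_vuu = 0.000000, Gamma_vuv = -0.411754, Gamma_vvv = 0.000000
  tau = 1.000000: gamma = (-1.083333, 0.000000), gamma' = (-1.166667, -0.500000); Gamma_uuu = 0.000000, Gamma_uuv = 0.000000, Gamma_uvv = 0.000000, Gamma_vuu = 0.000000, Gamma_vuv = -0.390117, Gamma_vvv = 0.000000
step 0: V^u = 0.1250, V^v = 2.0000
step 1: k1 = (0.188889, -0.472222), k2 = (0.175333, -0.564961), k3 = (0.173852, -0.560190), k4 = (0.144841, -0.631667); V <- V + (h/6)(k1 + 2k2 + 2k3 + k4): V^u = 0.1823, V^v = 1.8137
step 2: k1 = (0.144838, -0.631655), k2 = (0.106942, -0.677297), k3 = (0.106276, -0.673084), k4 = (0.066648, -0.692403); V <- V + (h/6)(k1 + 2k2 + 2k3 + k4): V^u = 0.2178, V^v = 1.5901
step 3: k1 = (0.066678, -0.692715), k2 = (0.030206, -0.688028), k3 = (0.030166, -0.687117), k4 = (0.000000, -0.663889); V <- V + (h/6)(k1 + 2k2 + 2k3 + k4): V^u = 0.2282, V^v = 1.3619

Answer: V^u = 0.2282, V^v = 1.3619


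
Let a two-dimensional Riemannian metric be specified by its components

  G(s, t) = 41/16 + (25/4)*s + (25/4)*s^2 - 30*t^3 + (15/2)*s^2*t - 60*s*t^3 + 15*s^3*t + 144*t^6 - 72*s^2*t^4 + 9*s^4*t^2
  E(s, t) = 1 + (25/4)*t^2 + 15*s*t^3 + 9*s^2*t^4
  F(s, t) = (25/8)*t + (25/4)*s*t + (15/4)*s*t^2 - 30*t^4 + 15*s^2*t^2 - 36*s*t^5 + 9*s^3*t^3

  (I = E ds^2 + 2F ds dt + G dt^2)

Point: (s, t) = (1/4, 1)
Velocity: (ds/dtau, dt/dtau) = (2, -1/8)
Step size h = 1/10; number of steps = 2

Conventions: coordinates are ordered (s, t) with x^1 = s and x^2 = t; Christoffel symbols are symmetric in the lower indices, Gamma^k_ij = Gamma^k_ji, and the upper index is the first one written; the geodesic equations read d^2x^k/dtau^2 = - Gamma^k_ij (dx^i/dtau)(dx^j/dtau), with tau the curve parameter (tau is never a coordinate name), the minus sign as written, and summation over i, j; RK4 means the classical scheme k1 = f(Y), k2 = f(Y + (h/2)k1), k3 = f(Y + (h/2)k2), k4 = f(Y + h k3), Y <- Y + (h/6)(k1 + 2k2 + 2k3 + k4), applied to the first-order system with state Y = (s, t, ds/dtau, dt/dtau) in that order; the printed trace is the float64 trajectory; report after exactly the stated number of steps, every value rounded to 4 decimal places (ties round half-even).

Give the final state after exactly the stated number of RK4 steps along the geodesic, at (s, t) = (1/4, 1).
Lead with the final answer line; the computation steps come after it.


Answer: s = 0.6422, t = 0.9942, ds/dtau = 1.9086, dt/dtau = 0.0796

f(Y) = (ds/dtau, dt/dtau, -Gamma^s_ij Y'^i Y'^j, -Gamma^t_ij Y'^i Y'^j) with the Gammas evaluated at the stage position; h = 0.100000; intermediate values shown to 6 dp
step 0: s = 0.2500, t = 1.0000, ds/dtau = 2.0000, dt/dtau = -0.1250
step 1:
  k1: at (s, t) = (0.250000, 1.000000), (ds/dtau, dt/dtau) = (2.000000, -0.125000); Gamma_sss = 0.088382, Gamma_sst = 0.117843, Gamma_stt = -1.055062, Gamma_tss = -0.270245, Gamma_tst = -0.360327, Gamma_ttt = 3.226054; k1 = (2.000000, -0.125000, -0.278122, 0.850411)
  k2: at (s, t) = (0.350000, 0.993750), (ds/dtau, dt/dtau) = (1.986094, -0.082479); Gamma_sss = 0.104707, Gamma_sst = 0.162112, Gamma_stt = -1.243491, Gamma_tss = -0.276128, Gamma_tst = -0.427515, Gamma_ttt = 3.279283; k2 = (1.986094, -0.082479, -0.351451, 0.926833)
  k3: at (s, t) = (0.349305, 0.995876), (ds/dtau, dt/dtau) = (1.982427, -0.078658); Gamma_sss = 0.103810, Gamma_sst = 0.160048, Gamma_stt = -1.232943, Gamma_tss = -0.275465, Gamma_tst = -0.424698, Gamma_ttt = 3.271687; k3 = (1.982427, -0.078658, -0.350431, 0.929889)
  k4: at (s, t) = (0.448243, 0.992134), (ds/dtau, dt/dtau) = (1.964957, -0.032011); Gamma_sss = 0.122046, Gamma_sst = 0.213604, Gamma_stt = -1.439641, Gamma_tss = -0.280746, Gamma_tst = -0.491359, Gamma_ttt = 3.311644; k4 = (1.964957, -0.032011, -0.442880, 1.018768)
  Y <- Y + (h/6)(k1 + 2k2 + 2k3 + k4): s = 0.4484, t = 0.9920, ds/dtau = 1.9646, dt/dtau = -0.0320
step 2:
  k1: at (s, t) = (0.448367, 0.992012), (ds/dtau, dt/dtau) = (1.964587, -0.031956); Gamma_sss = 0.122124, Gamma_sst = 0.213810, Gamma_stt = -1.440539, Gamma_tss = -0.280787, Gamma_tst = -0.491592, Gamma_ttt = 3.312086; k1 = (1.964587, -0.031956, -0.443032, 1.018620)
  k2: at (s, t) = (0.546596, 0.990414), (ds/dtau, dt/dtau) = (1.942436, 0.018975); Gamma_sss = 0.142802, Gamma_sst = 0.278937, Gamma_stt = -1.670128, Gamma_tss = -0.285077, Gamma_tst = -0.556845, Gamma_ttt = 3.334096; k2 = (1.942436, 0.018975, -0.558760, 1.115458)
  k3: at (s, t) = (0.545488, 0.992961), (ds/dtau, dt/dtau) = (1.936649, 0.023817); Gamma_sss = 0.141188, Gamma_sst = 0.274455, Gamma_stt = -1.651644, Gamma_tss = -0.284321, Gamma_tst = -0.552692, Gamma_ttt = 3.326044; k3 = (1.936649, 0.023817, -0.553922, 1.115475)
  k4: at (s, t) = (0.642032, 0.994394), (ds/dtau, dt/dtau) = (1.909195, 0.079591); Gamma_sss = 0.163231, Gamma_sst = 0.348344, Gamma_stt = -1.890725, Gamma_tss = -0.286810, Gamma_tst = -0.612069, Gamma_ttt = 3.322157; k4 = (1.909195, 0.079591, -0.688869, 1.210399)
  Y <- Y + (h/6)(k1 + 2k2 + 2k3 + k4): s = 0.6422, t = 0.9942, ds/dtau = 1.9086, dt/dtau = 0.0796


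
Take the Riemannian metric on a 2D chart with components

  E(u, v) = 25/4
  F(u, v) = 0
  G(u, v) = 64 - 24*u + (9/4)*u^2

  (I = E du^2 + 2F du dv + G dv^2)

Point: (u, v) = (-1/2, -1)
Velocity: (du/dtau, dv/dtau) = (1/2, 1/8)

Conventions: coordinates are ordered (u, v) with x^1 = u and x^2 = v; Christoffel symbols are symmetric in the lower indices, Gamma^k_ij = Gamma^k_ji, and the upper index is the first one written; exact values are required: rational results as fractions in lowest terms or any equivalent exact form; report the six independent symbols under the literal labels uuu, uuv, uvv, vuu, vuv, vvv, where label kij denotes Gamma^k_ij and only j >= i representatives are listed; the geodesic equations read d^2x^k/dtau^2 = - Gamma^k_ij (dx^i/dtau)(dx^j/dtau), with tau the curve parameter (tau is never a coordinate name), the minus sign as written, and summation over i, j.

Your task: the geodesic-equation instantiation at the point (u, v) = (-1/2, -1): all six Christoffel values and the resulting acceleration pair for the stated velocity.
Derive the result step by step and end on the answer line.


E = 25/4, F = 0, G = 1225/16 at the point
E_u = 0, E_v = 0, F_u = 0, F_v = 0, G_u = -105/4, G_v = 0
EG - F^2 = 30625/64;  g^inv = (64/30625) * [[1225/16, 0], [0, 25/4]]
first-kind symbols [ij,l] = (1/2)(d_i g_jl + d_j g_il - d_l g_ij): [uu,u] = E_u/2 = 0, [uu,v] = F_u - E_v/2 = 0, [uv,u] = E_v/2 = 0, [uv,v] = G_u/2 = -105/8, [vv,u] = F_v - G_u/2 = 105/8, [vv,v] = G_v/2 = 0
Gamma^u_ij = (G*[ij,u] - F*[ij,v])/(EG - F^2), Gamma^v_ij = (E*[ij,v] - F*[ij,u])/(EG - F^2)
Gamma_uuu = 0, Gamma_uuv = 0, Gamma_uvv = 21/10, Gamma_vuu = 0, Gamma_vuv = -6/35, Gamma_vvv = 0
d^2u/dtau^2 = -(Gamma_uuu*(1/2)^2 + 2*Gamma_uuv*(1/2)*(1/8) + Gamma_uvv*(1/8)^2) = -21/640
d^2v/dtau^2 = -(Gamma_vuu*(1/2)^2 + 2*Gamma_vuv*(1/2)*(1/8) + Gamma_vvv*(1/8)^2) = 3/140

Answer: Gamma_uuu = 0, Gamma_uuv = 0, Gamma_uvv = 21/10, Gamma_vuu = 0, Gamma_vuv = -6/35, Gamma_vvv = 0; accelerations (d^2u/dtau^2, d^2v/dtau^2) = (-21/640, 3/140)


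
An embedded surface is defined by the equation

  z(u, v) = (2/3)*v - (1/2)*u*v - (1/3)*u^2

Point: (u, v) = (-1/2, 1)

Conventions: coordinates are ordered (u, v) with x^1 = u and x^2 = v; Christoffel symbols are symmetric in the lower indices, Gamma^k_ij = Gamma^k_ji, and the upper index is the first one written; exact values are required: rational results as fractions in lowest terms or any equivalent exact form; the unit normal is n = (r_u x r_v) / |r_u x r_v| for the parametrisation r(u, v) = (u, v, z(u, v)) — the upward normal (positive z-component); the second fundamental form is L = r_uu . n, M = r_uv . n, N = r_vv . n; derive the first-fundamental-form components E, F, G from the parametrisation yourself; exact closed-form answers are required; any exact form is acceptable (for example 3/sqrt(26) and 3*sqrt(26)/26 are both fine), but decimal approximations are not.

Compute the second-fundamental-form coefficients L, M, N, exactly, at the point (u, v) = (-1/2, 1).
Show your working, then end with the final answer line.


z_u = -1/6, z_v = 11/12, z_uu = -2/3, z_uv = -1/2, z_vv = 0
E = 37/36, F = -11/72, G = 265/144; answer radicand W^2 = 269/144
unnormalised second-form numerators: l = -2/3, m = -1/2, n = 0; L = l/sqrt(269/144), and similarly M = m/sqrt(W^2), N = n/sqrt(W^2)

Answer: L = -8*sqrt(269)/269, M = -6*sqrt(269)/269, N = 0
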